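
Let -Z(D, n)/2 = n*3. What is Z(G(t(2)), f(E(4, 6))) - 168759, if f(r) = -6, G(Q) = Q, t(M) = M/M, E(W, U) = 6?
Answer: -168723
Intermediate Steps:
t(M) = 1
Z(D, n) = -6*n (Z(D, n) = -2*n*3 = -6*n)
Z(G(t(2)), f(E(4, 6))) - 168759 = -6*(-6) - 168759 = 36 - 168759 = -168723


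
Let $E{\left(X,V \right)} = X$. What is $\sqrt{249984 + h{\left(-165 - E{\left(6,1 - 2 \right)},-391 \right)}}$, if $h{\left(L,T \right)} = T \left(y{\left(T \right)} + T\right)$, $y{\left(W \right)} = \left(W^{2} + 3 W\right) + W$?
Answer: $i \sqrt{58762082} \approx 7665.6 i$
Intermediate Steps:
$y{\left(W \right)} = W^{2} + 4 W$
$h{\left(L,T \right)} = T \left(T + T \left(4 + T\right)\right)$ ($h{\left(L,T \right)} = T \left(T \left(4 + T\right) + T\right) = T \left(T + T \left(4 + T\right)\right)$)
$\sqrt{249984 + h{\left(-165 - E{\left(6,1 - 2 \right)},-391 \right)}} = \sqrt{249984 + \left(-391\right)^{2} \left(5 - 391\right)} = \sqrt{249984 + 152881 \left(-386\right)} = \sqrt{249984 - 59012066} = \sqrt{-58762082} = i \sqrt{58762082}$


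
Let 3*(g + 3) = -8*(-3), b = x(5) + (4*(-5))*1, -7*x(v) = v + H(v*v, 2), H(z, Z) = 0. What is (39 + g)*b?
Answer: -6380/7 ≈ -911.43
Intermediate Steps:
x(v) = -v/7 (x(v) = -(v + 0)/7 = -v/7)
b = -145/7 (b = -⅐*5 + (4*(-5))*1 = -5/7 - 20*1 = -5/7 - 20 = -145/7 ≈ -20.714)
g = 5 (g = -3 + (-8*(-3))/3 = -3 + (⅓)*24 = -3 + 8 = 5)
(39 + g)*b = (39 + 5)*(-145/7) = 44*(-145/7) = -6380/7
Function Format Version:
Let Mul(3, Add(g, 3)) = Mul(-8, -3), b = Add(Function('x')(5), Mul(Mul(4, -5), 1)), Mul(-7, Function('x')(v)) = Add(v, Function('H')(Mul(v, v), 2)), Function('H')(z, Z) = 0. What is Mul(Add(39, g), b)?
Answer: Rational(-6380, 7) ≈ -911.43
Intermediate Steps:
Function('x')(v) = Mul(Rational(-1, 7), v) (Function('x')(v) = Mul(Rational(-1, 7), Add(v, 0)) = Mul(Rational(-1, 7), v))
b = Rational(-145, 7) (b = Add(Mul(Rational(-1, 7), 5), Mul(Mul(4, -5), 1)) = Add(Rational(-5, 7), Mul(-20, 1)) = Add(Rational(-5, 7), -20) = Rational(-145, 7) ≈ -20.714)
g = 5 (g = Add(-3, Mul(Rational(1, 3), Mul(-8, -3))) = Add(-3, Mul(Rational(1, 3), 24)) = Add(-3, 8) = 5)
Mul(Add(39, g), b) = Mul(Add(39, 5), Rational(-145, 7)) = Mul(44, Rational(-145, 7)) = Rational(-6380, 7)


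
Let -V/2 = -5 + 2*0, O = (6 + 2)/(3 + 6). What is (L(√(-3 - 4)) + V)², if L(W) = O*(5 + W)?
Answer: 1828/9 + 2080*I*√7/81 ≈ 203.11 + 67.94*I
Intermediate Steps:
O = 8/9 ≈ 0.88889
L(W) = 40/9 + 8*W/9 (L(W) = 8*(5 + W)/9 = 40/9 + 8*W/9)
V = 10 (V = -2*(-5 + 2*0) = -2*(-5 + 0) = -2*(-5) = 10)
(L(√(-3 - 4)) + V)² = ((40/9 + 8*√(-3 - 4)/9) + 10)² = ((40/9 + 8*√(-7)/9) + 10)² = ((40/9 + 8*(I*√7)/9) + 10)² = ((40/9 + 8*I*√7/9) + 10)² = (130/9 + 8*I*√7/9)²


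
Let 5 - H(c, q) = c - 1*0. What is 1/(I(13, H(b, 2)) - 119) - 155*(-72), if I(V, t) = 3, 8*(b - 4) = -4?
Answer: 1294559/116 ≈ 11160.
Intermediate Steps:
b = 7/2 (b = 4 + (⅛)*(-4) = 4 - ½ = 7/2 ≈ 3.5000)
H(c, q) = 5 - c (H(c, q) = 5 - (c - 1*0) = 5 - (c + 0) = 5 - c)
1/(I(13, H(b, 2)) - 119) - 155*(-72) = 1/(3 - 119) - 155*(-72) = 1/(-116) + 11160 = -1/116 + 11160 = 1294559/116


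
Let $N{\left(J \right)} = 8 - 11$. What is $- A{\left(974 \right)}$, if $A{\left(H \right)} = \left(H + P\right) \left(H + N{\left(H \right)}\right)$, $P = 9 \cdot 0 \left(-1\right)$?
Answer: $-945754$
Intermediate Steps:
$N{\left(J \right)} = -3$ ($N{\left(J \right)} = 8 - 11 = -3$)
$P = 0$ ($P = 0 \left(-1\right) = 0$)
$A{\left(H \right)} = H \left(-3 + H\right)$ ($A{\left(H \right)} = \left(H + 0\right) \left(H - 3\right) = H \left(-3 + H\right)$)
$- A{\left(974 \right)} = - 974 \left(-3 + 974\right) = - 974 \cdot 971 = \left(-1\right) 945754 = -945754$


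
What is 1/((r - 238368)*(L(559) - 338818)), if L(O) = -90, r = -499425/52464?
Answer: 4372/353205347340893 ≈ 1.2378e-11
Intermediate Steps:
r = -166475/17488 (r = -499425*1/52464 = -166475/17488 ≈ -9.5194)
1/((r - 238368)*(L(559) - 338818)) = 1/((-166475/17488 - 238368)*(-90 - 338818)) = 1/(-4168746059/17488*(-338908)) = 1/(353205347340893/4372) = 4372/353205347340893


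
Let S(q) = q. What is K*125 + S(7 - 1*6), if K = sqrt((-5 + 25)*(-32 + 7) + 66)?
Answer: 1 + 125*I*sqrt(434) ≈ 1.0 + 2604.1*I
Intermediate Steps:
K = I*sqrt(434) (K = sqrt(20*(-25) + 66) = sqrt(-500 + 66) = sqrt(-434) = I*sqrt(434) ≈ 20.833*I)
K*125 + S(7 - 1*6) = (I*sqrt(434))*125 + (7 - 1*6) = 125*I*sqrt(434) + (7 - 6) = 125*I*sqrt(434) + 1 = 1 + 125*I*sqrt(434)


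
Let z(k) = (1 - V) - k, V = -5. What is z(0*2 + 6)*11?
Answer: 0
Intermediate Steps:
z(k) = 6 - k (z(k) = (1 - 1*(-5)) - k = (1 + 5) - k = 6 - k)
z(0*2 + 6)*11 = (6 - (0*2 + 6))*11 = (6 - (0 + 6))*11 = (6 - 1*6)*11 = (6 - 6)*11 = 0*11 = 0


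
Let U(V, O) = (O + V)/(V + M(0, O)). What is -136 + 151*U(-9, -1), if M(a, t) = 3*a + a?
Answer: 286/9 ≈ 31.778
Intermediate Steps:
M(a, t) = 4*a
U(V, O) = (O + V)/V (U(V, O) = (O + V)/(V + 4*0) = (O + V)/(V + 0) = (O + V)/V)
-136 + 151*U(-9, -1) = -136 + 151*((-1 - 9)/(-9)) = -136 + 151*(-1/9*(-10)) = -136 + 151*(10/9) = -136 + 1510/9 = 286/9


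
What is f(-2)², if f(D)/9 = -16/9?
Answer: 256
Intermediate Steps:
f(D) = -16 (f(D) = 9*(-16/9) = -16)
f(-2)² = (-16)² = 256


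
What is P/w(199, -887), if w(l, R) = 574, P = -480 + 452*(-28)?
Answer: -6568/287 ≈ -22.885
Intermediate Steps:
P = -13136 (P = -480 - 12656 = -13136)
P/w(199, -887) = -13136/574 = -13136*1/574 = -6568/287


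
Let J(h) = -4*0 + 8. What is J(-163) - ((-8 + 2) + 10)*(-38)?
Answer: 160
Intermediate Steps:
J(h) = 8 (J(h) = 0 + 8 = 8)
J(-163) - ((-8 + 2) + 10)*(-38) = 8 - ((-8 + 2) + 10)*(-38) = 8 - (-6 + 10)*(-38) = 8 - 4*(-38) = 8 - 1*(-152) = 8 + 152 = 160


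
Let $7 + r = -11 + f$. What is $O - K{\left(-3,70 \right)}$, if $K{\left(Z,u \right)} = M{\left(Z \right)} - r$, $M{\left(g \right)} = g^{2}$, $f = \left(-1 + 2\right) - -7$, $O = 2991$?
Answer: $2972$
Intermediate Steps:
$f = 8$ ($f = 1 + 7 = 8$)
$r = -10$ ($r = -7 + \left(-11 + 8\right) = -7 - 3 = -10$)
$K{\left(Z,u \right)} = 10 + Z^{2}$ ($K{\left(Z,u \right)} = Z^{2} - -10 = Z^{2} + 10 = 10 + Z^{2}$)
$O - K{\left(-3,70 \right)} = 2991 - \left(10 + \left(-3\right)^{2}\right) = 2991 - \left(10 + 9\right) = 2991 - 19 = 2972$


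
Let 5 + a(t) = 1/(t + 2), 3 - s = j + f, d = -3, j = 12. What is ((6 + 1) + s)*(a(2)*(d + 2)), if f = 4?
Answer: -57/2 ≈ -28.500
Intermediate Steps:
s = -13 (s = 3 - (12 + 4) = 3 - 1*16 = 3 - 16 = -13)
a(t) = -5 + 1/(2 + t) (a(t) = -5 + 1/(t + 2) = -5 + 1/(2 + t))
((6 + 1) + s)*(a(2)*(d + 2)) = ((6 + 1) - 13)*(((-9 - 5*2)/(2 + 2))*(-3 + 2)) = (7 - 13)*(((-9 - 10)/4)*(-1)) = -6*(1/4)*(-19)*(-1) = -(-57)*(-1)/2 = -6*19/4 = -57/2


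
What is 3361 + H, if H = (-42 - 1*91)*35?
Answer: -1294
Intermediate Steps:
H = -4655 (H = (-42 - 91)*35 = -133*35 = -4655)
3361 + H = 3361 - 4655 = -1294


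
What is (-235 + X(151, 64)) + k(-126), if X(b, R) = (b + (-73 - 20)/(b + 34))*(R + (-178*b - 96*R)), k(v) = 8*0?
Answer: -917660111/185 ≈ -4.9603e+6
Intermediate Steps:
k(v) = 0
X(b, R) = (b - 93/(34 + b))*(-178*b - 95*R)
(-235 + X(151, 64)) + k(-126) = (-235 + (-6052*151**2 - 178*151**3 + 8835*64 + 16554*151 - 3230*64*151 - 95*64*151**2)/(34 + 151)) + 0 = (-235 + (-6052*22801 - 178*3442951 + 565440 + 2499654 - 31214720 - 95*64*22801)/185) + 0 = (-235 + (-137991652 - 612845278 + 565440 + 2499654 - 31214720 - 138630080)/185) + 0 = (-235 + (1/185)*(-917616636)) + 0 = (-235 - 917616636/185) + 0 = -917660111/185 + 0 = -917660111/185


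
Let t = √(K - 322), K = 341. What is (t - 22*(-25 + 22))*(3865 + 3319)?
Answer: 474144 + 7184*√19 ≈ 5.0546e+5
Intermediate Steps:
t = √19 (t = √(341 - 322) = √19 ≈ 4.3589)
(t - 22*(-25 + 22))*(3865 + 3319) = (√19 - 22*(-25 + 22))*(3865 + 3319) = (√19 - 22*(-3))*7184 = (√19 + 66)*7184 = (66 + √19)*7184 = 474144 + 7184*√19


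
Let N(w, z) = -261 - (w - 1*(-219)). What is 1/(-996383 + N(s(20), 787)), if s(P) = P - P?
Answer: -1/996863 ≈ -1.0031e-6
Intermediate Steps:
s(P) = 0
N(w, z) = -480 - w (N(w, z) = -261 - (w + 219) = -261 - (219 + w) = -261 + (-219 - w) = -480 - w)
1/(-996383 + N(s(20), 787)) = 1/(-996383 + (-480 - 1*0)) = 1/(-996383 + (-480 + 0)) = 1/(-996383 - 480) = 1/(-996863) = -1/996863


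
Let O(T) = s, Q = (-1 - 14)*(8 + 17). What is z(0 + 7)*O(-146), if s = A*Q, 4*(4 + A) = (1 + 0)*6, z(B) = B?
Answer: 13125/2 ≈ 6562.5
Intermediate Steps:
A = -5/2 (A = -4 + ((1 + 0)*6)/4 = -4 + (1*6)/4 = -4 + (¼)*6 = -4 + 3/2 = -5/2 ≈ -2.5000)
Q = -375 (Q = -15*25 = -375)
s = 1875/2 (s = -5/2*(-375) = 1875/2 ≈ 937.50)
O(T) = 1875/2
z(0 + 7)*O(-146) = (0 + 7)*(1875/2) = 7*(1875/2) = 13125/2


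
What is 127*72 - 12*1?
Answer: 9132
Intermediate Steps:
127*72 - 12*1 = 9144 - 12 = 9132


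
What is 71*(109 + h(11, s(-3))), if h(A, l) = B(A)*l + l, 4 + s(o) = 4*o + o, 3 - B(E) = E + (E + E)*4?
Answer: 135894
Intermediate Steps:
B(E) = 3 - 9*E (B(E) = 3 - (E + (E + E)*4) = 3 - (E + (2*E)*4) = 3 - (E + 8*E) = 3 - 9*E)
s(o) = -4 + 5*o (s(o) = -4 + (4*o + o) = -4 + 5*o)
h(A, l) = l + l*(3 - 9*A) (h(A, l) = (3 - 9*A)*l + l = l*(3 - 9*A) + l = l + l*(3 - 9*A))
71*(109 + h(11, s(-3))) = 71*(109 + (-4 + 5*(-3))*(4 - 9*11)) = 71*(109 + (-4 - 15)*(4 - 99)) = 71*(109 - 19*(-95)) = 71*(109 + 1805) = 71*1914 = 135894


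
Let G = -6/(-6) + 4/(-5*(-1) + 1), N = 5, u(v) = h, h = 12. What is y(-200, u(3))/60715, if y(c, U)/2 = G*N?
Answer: 10/36429 ≈ 0.00027451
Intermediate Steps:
u(v) = 12
G = 5/3 (G = -6*(-⅙) + 4/(5 + 1) = 1 + 4/6 = 1 + 4*(⅙) = 1 + ⅔ = 5/3 ≈ 1.6667)
y(c, U) = 50/3 (y(c, U) = 2*((5/3)*5) = 2*(25/3) = 50/3)
y(-200, u(3))/60715 = (50/3)/60715 = (50/3)*(1/60715) = 10/36429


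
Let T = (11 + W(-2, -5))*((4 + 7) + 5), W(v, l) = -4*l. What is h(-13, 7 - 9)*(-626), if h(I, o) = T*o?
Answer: 620992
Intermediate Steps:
T = 496 (T = (11 - 4*(-5))*((4 + 7) + 5) = (11 + 20)*(11 + 5) = 31*16 = 496)
h(I, o) = 496*o
h(-13, 7 - 9)*(-626) = (496*(7 - 9))*(-626) = (496*(-2))*(-626) = -992*(-626) = 620992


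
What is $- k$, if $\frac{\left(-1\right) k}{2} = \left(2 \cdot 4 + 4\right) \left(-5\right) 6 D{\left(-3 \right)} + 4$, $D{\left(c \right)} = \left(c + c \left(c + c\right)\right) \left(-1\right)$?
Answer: $10808$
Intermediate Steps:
$D{\left(c \right)} = - c - 2 c^{2}$ ($D{\left(c \right)} = \left(c + c 2 c\right) \left(-1\right) = \left(c + 2 c^{2}\right) \left(-1\right) = - c - 2 c^{2}$)
$k = -10808$ ($k = - 2 \left(\left(2 \cdot 4 + 4\right) \left(-5\right) 6 \left(\left(-1\right) \left(-3\right) \left(1 + 2 \left(-3\right)\right)\right) + 4\right) = - 2 \left(\left(8 + 4\right) \left(- 30 \left(\left(-1\right) \left(-3\right) \left(1 - 6\right)\right)\right) + 4\right) = - 2 \left(12 \left(- 30 \left(\left(-1\right) \left(-3\right) \left(-5\right)\right)\right) + 4\right) = - 2 \left(12 \left(\left(-30\right) \left(-15\right)\right) + 4\right) = - 2 \left(12 \cdot 450 + 4\right) = - 2 \left(5400 + 4\right) = \left(-2\right) 5404 = -10808$)
$- k = \left(-1\right) \left(-10808\right) = 10808$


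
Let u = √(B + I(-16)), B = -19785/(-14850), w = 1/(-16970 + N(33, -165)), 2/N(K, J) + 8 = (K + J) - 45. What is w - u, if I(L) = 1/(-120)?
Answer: -185/3139452 - 7*√11770/660 ≈ -1.1507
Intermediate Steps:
N(K, J) = 2/(-53 + J + K) (N(K, J) = 2/(-8 + ((K + J) - 45)) = 2/(-8 + ((J + K) - 45)) = 2/(-8 + (-45 + J + K)) = 2/(-53 + J + K))
I(L) = -1/120
w = -185/3139452 (w = 1/(-16970 + 2/(-53 - 165 + 33)) = 1/(-16970 + 2/(-185)) = 1/(-16970 + 2*(-1/185)) = 1/(-16970 - 2/185) = 1/(-3139452/185) = -185/3139452 ≈ -5.8927e-5)
B = 1319/990 (B = -19785*(-1/14850) = 1319/990 ≈ 1.3323)
u = 7*√11770/660 (u = √(1319/990 - 1/120) = √(5243/3960) = 7*√11770/660 ≈ 1.1506)
w - u = -185/3139452 - 7*√11770/660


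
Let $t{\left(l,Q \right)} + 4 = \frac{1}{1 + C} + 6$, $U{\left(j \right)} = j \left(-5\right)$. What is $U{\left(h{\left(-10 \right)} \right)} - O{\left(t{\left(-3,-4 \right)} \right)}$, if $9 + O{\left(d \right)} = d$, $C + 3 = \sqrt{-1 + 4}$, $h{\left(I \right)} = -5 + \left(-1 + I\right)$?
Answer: $89 + \sqrt{3} \approx 90.732$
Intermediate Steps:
$h{\left(I \right)} = -6 + I$
$C = -3 + \sqrt{3}$ ($C = -3 + \sqrt{-1 + 4} = -3 + \sqrt{3} \approx -1.268$)
$U{\left(j \right)} = - 5 j$
$t{\left(l,Q \right)} = 2 + \frac{1}{-2 + \sqrt{3}}$ ($t{\left(l,Q \right)} = -4 + \left(\frac{1}{1 - \left(3 - \sqrt{3}\right)} + 6\right) = -4 + \left(\frac{1}{-2 + \sqrt{3}} + 6\right) = -4 + \left(6 + \frac{1}{-2 + \sqrt{3}}\right) = 2 + \frac{1}{-2 + \sqrt{3}}$)
$O{\left(d \right)} = -9 + d$
$U{\left(h{\left(-10 \right)} \right)} - O{\left(t{\left(-3,-4 \right)} \right)} = - 5 \left(-6 - 10\right) - \left(-9 - \sqrt{3}\right) = \left(-5\right) \left(-16\right) + \left(9 + \sqrt{3}\right) = 80 + \left(9 + \sqrt{3}\right) = 89 + \sqrt{3}$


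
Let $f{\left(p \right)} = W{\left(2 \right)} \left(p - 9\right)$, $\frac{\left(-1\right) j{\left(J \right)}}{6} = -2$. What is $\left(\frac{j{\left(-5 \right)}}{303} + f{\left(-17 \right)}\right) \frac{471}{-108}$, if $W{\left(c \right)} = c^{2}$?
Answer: $\frac{137375}{303} \approx 453.38$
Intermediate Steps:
$j{\left(J \right)} = 12$ ($j{\left(J \right)} = \left(-6\right) \left(-2\right) = 12$)
$f{\left(p \right)} = -36 + 4 p$ ($f{\left(p \right)} = 2^{2} \left(p - 9\right) = 4 \left(-9 + p\right) = -36 + 4 p$)
$\left(\frac{j{\left(-5 \right)}}{303} + f{\left(-17 \right)}\right) \frac{471}{-108} = \left(\frac{12}{303} + \left(-36 + 4 \left(-17\right)\right)\right) \frac{471}{-108} = \left(12 \cdot \frac{1}{303} - 104\right) 471 \left(- \frac{1}{108}\right) = \left(\frac{4}{101} - 104\right) \left(- \frac{157}{36}\right) = \left(- \frac{10500}{101}\right) \left(- \frac{157}{36}\right) = \frac{137375}{303}$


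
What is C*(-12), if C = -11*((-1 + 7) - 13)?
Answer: -924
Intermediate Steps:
C = 77 (C = -11*(6 - 13) = -11*(-7) = 77)
C*(-12) = 77*(-12) = -924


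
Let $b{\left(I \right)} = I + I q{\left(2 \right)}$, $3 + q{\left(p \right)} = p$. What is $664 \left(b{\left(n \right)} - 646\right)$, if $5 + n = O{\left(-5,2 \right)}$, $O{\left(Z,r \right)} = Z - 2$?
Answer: $-428944$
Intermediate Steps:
$O{\left(Z,r \right)} = -2 + Z$
$n = -12$ ($n = -5 - 7 = -12$)
$q{\left(p \right)} = -3 + p$
$b{\left(I \right)} = 0$ ($b{\left(I \right)} = I + I \left(-3 + 2\right) = I + I \left(-1\right) = I - I = 0$)
$664 \left(b{\left(n \right)} - 646\right) = 664 \left(0 - 646\right) = 664 \left(-646\right) = -428944$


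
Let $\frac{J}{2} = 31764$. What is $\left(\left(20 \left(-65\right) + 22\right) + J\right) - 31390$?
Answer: $30860$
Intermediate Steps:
$J = 63528$ ($J = 2 \cdot 31764 = 63528$)
$\left(\left(20 \left(-65\right) + 22\right) + J\right) - 31390 = \left(\left(20 \left(-65\right) + 22\right) + 63528\right) - 31390 = \left(\left(-1300 + 22\right) + 63528\right) - 31390 = \left(-1278 + 63528\right) - 31390 = 62250 - 31390 = 30860$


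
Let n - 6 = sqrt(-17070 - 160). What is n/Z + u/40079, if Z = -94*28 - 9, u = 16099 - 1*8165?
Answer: 20713220/105848639 - I*sqrt(17230)/2641 ≈ 0.19569 - 0.049702*I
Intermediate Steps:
n = 6 + I*sqrt(17230) (n = 6 + sqrt(-17070 - 160) = 6 + sqrt(-17230) = 6 + I*sqrt(17230) ≈ 6.0 + 131.26*I)
u = 7934 (u = 16099 - 8165 = 7934)
Z = -2641 (Z = -2632 - 9 = -2641)
n/Z + u/40079 = (6 + I*sqrt(17230))/(-2641) + 7934/40079 = (6 + I*sqrt(17230))*(-1/2641) + 7934*(1/40079) = (-6/2641 - I*sqrt(17230)/2641) + 7934/40079 = 20713220/105848639 - I*sqrt(17230)/2641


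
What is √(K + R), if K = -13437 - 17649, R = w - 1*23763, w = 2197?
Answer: 2*I*√13163 ≈ 229.46*I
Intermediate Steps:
R = -21566 (R = 2197 - 1*23763 = 2197 - 23763 = -21566)
K = -31086
√(K + R) = √(-31086 - 21566) = √(-52652) = 2*I*√13163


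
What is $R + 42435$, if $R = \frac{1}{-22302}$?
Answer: $\frac{946385369}{22302} \approx 42435.0$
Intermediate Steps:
$R = - \frac{1}{22302} \approx -4.4839 \cdot 10^{-5}$
$R + 42435 = - \frac{1}{22302} + 42435 = \frac{946385369}{22302}$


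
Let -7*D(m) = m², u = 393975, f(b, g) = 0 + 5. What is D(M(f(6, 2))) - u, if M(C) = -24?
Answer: -2758401/7 ≈ -3.9406e+5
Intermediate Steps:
f(b, g) = 5
D(m) = -m²/7
D(M(f(6, 2))) - u = -⅐*(-24)² - 1*393975 = -⅐*576 - 393975 = -576/7 - 393975 = -2758401/7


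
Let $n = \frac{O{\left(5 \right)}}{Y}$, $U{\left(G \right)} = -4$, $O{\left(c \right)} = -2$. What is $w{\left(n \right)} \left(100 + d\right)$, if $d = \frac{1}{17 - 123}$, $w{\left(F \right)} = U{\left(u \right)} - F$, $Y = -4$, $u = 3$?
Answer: $- \frac{95391}{212} \approx -449.96$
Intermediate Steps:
$n = \frac{1}{2}$ ($n = - \frac{2}{-4} = \left(-2\right) \left(- \frac{1}{4}\right) = \frac{1}{2} \approx 0.5$)
$w{\left(F \right)} = -4 - F$
$d = - \frac{1}{106}$ ($d = \frac{1}{-106} = - \frac{1}{106} \approx -0.009434$)
$w{\left(n \right)} \left(100 + d\right) = \left(-4 - \frac{1}{2}\right) \left(100 - \frac{1}{106}\right) = \left(-4 - \frac{1}{2}\right) \frac{10599}{106} = \left(- \frac{9}{2}\right) \frac{10599}{106} = - \frac{95391}{212}$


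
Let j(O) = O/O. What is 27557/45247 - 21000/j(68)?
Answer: -950159443/45247 ≈ -20999.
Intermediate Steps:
j(O) = 1
27557/45247 - 21000/j(68) = 27557/45247 - 21000/1 = 27557*(1/45247) - 21000*1 = 27557/45247 - 21000 = -950159443/45247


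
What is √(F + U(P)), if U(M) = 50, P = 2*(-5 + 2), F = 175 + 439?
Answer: 2*√166 ≈ 25.768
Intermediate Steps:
F = 614
P = -6 (P = 2*(-3) = -6)
√(F + U(P)) = √(614 + 50) = √664 = 2*√166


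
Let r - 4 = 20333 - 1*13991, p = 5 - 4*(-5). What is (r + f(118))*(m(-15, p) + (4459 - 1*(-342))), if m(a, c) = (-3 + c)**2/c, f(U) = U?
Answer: 778970176/25 ≈ 3.1159e+7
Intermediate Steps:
p = 25 (p = 5 + 20 = 25)
m(a, c) = (-3 + c)**2/c
r = 6346 (r = 4 + (20333 - 1*13991) = 4 + (20333 - 13991) = 4 + 6342 = 6346)
(r + f(118))*(m(-15, p) + (4459 - 1*(-342))) = (6346 + 118)*((-3 + 25)**2/25 + (4459 - 1*(-342))) = 6464*((1/25)*22**2 + (4459 + 342)) = 6464*((1/25)*484 + 4801) = 6464*(484/25 + 4801) = 6464*(120509/25) = 778970176/25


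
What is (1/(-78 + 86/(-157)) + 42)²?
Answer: 268103377369/152078224 ≈ 1762.9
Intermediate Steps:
(1/(-78 + 86/(-157)) + 42)² = (1/(-78 + 86*(-1/157)) + 42)² = (1/(-78 - 86/157) + 42)² = (1/(-12332/157) + 42)² = (-157/12332 + 42)² = (517787/12332)² = 268103377369/152078224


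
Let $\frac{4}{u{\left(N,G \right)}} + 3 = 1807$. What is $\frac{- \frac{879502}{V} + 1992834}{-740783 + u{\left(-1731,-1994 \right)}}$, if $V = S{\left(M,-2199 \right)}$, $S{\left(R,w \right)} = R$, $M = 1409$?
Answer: $- \frac{316491911351}{117684305747} \approx -2.6893$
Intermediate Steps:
$u{\left(N,G \right)} = \frac{1}{451}$ ($u{\left(N,G \right)} = \frac{4}{-3 + 1807} = \frac{4}{1804} = 4 \cdot \frac{1}{1804} = \frac{1}{451}$)
$V = 1409$
$\frac{- \frac{879502}{V} + 1992834}{-740783 + u{\left(-1731,-1994 \right)}} = \frac{- \frac{879502}{1409} + 1992834}{-740783 + \frac{1}{451}} = \frac{\left(-879502\right) \frac{1}{1409} + 1992834}{- \frac{334093132}{451}} = \left(- \frac{879502}{1409} + 1992834\right) \left(- \frac{451}{334093132}\right) = \frac{2807023604}{1409} \left(- \frac{451}{334093132}\right) = - \frac{316491911351}{117684305747}$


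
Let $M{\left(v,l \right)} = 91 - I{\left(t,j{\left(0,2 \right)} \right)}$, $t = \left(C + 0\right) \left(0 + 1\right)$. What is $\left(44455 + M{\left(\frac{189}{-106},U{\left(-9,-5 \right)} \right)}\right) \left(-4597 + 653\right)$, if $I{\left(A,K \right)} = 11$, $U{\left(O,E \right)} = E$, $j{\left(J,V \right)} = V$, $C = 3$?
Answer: $-175646040$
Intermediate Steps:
$t = 3$ ($t = \left(3 + 0\right) \left(0 + 1\right) = 3 \cdot 1 = 3$)
$M{\left(v,l \right)} = 80$ ($M{\left(v,l \right)} = 91 - 11 = 80$)
$\left(44455 + M{\left(\frac{189}{-106},U{\left(-9,-5 \right)} \right)}\right) \left(-4597 + 653\right) = \left(44455 + 80\right) \left(-4597 + 653\right) = 44535 \left(-3944\right) = -175646040$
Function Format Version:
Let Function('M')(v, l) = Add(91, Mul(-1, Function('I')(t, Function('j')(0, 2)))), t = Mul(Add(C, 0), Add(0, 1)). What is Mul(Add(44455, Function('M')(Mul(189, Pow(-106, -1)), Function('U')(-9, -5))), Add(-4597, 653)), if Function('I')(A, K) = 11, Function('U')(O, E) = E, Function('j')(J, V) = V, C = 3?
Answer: -175646040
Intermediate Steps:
t = 3 (t = Mul(Add(3, 0), Add(0, 1)) = Mul(3, 1) = 3)
Function('M')(v, l) = 80 (Function('M')(v, l) = Add(91, Mul(-1, 11)) = Add(91, -11) = 80)
Mul(Add(44455, Function('M')(Mul(189, Pow(-106, -1)), Function('U')(-9, -5))), Add(-4597, 653)) = Mul(Add(44455, 80), Add(-4597, 653)) = Mul(44535, -3944) = -175646040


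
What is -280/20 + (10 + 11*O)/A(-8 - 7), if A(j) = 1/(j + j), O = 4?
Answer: -1634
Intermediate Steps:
A(j) = 1/(2*j)
-280/20 + (10 + 11*O)/A(-8 - 7) = -280/20 + (10 + 11*4)/((1/(2*(-8 - 7)))) = -280*1/20 + (10 + 44)/(((½)/(-15))) = -14 + 54/(((½)*(-1/15))) = -14 + 54/(-1/30) = -14 + 54*(-30) = -14 - 1620 = -1634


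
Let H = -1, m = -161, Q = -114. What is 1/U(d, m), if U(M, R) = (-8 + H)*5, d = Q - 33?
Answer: -1/45 ≈ -0.022222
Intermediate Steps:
d = -147 (d = -114 - 33 = -147)
U(M, R) = -45 (U(M, R) = (-8 - 1)*5 = -9*5 = -45)
1/U(d, m) = 1/(-45) = -1/45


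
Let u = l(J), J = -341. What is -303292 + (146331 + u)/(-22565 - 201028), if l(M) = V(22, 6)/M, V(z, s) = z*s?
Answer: -700745849695/2310461 ≈ -3.0329e+5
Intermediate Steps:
V(z, s) = s*z
l(M) = 132/M (l(M) = (6*22)/M = 132/M)
u = -12/31 (u = 132/(-341) = 132*(-1/341) = -12/31 ≈ -0.38710)
-303292 + (146331 + u)/(-22565 - 201028) = -303292 + (146331 - 12/31)/(-22565 - 201028) = -303292 + (4536249/31)/(-223593) = -303292 + (4536249/31)*(-1/223593) = -303292 - 1512083/2310461 = -700745849695/2310461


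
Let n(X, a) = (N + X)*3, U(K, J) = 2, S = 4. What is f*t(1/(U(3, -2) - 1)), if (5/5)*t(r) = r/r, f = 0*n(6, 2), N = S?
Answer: 0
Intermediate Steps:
N = 4
n(X, a) = 12 + 3*X (n(X, a) = (4 + X)*3 = 12 + 3*X)
f = 0 (f = 0*(12 + 3*6) = 0*(12 + 18) = 0*30 = 0)
t(r) = 1 (t(r) = r/r = 1)
f*t(1/(U(3, -2) - 1)) = 0*1 = 0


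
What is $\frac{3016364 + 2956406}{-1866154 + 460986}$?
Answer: $- \frac{96335}{22664} \approx -4.2506$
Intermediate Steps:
$\frac{3016364 + 2956406}{-1866154 + 460986} = \frac{5972770}{-1405168} = 5972770 \left(- \frac{1}{1405168}\right) = - \frac{96335}{22664}$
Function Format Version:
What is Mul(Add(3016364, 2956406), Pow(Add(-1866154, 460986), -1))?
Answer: Rational(-96335, 22664) ≈ -4.2506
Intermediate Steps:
Mul(Add(3016364, 2956406), Pow(Add(-1866154, 460986), -1)) = Mul(5972770, Pow(-1405168, -1)) = Mul(5972770, Rational(-1, 1405168)) = Rational(-96335, 22664)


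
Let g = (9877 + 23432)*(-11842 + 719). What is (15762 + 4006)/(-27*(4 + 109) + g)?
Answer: -9884/185249529 ≈ -5.3355e-5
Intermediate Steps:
g = -370496007 (g = 33309*(-11123) = -370496007)
(15762 + 4006)/(-27*(4 + 109) + g) = (15762 + 4006)/(-27*(4 + 109) - 370496007) = 19768/(-27*113 - 370496007) = 19768/(-3051 - 370496007) = 19768/(-370499058) = 19768*(-1/370499058) = -9884/185249529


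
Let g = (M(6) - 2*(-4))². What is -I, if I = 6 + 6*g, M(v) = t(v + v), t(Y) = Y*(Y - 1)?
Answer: -117606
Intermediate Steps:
t(Y) = Y*(-1 + Y)
M(v) = 2*v*(-1 + 2*v) (M(v) = (v + v)*(-1 + (v + v)) = (2*v)*(-1 + 2*v) = 2*v*(-1 + 2*v))
g = 19600 (g = (2*6*(-1 + 2*6) - 2*(-4))² = (2*6*(-1 + 12) + 8)² = (2*6*11 + 8)² = (132 + 8)² = 140² = 19600)
I = 117606 (I = 6 + 6*19600 = 6 + 117600 = 117606)
-I = -1*117606 = -117606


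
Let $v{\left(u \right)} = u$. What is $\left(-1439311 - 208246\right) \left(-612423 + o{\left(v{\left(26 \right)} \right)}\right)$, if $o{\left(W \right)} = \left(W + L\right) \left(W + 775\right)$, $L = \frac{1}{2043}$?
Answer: $\frac{221254433093510}{227} \approx 9.7469 \cdot 10^{11}$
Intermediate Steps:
$L = \frac{1}{2043} \approx 0.00048948$
$o{\left(W \right)} = \left(775 + W\right) \left(\frac{1}{2043} + W\right)$ ($o{\left(W \right)} = \left(W + \frac{1}{2043}\right) \left(W + 775\right) = \left(\frac{1}{2043} + W\right) \left(775 + W\right) = \left(775 + W\right) \left(\frac{1}{2043} + W\right)$)
$\left(-1439311 - 208246\right) \left(-612423 + o{\left(v{\left(26 \right)} \right)}\right) = \left(-1439311 - 208246\right) \left(-612423 + \left(\frac{775}{2043} + 26^{2} + \frac{1583326}{2043} \cdot 26\right)\right) = - 1647557 \left(-612423 + \left(\frac{775}{2043} + 676 + \frac{41166476}{2043}\right)\right) = - 1647557 \left(-612423 + \frac{4727591}{227}\right) = \left(-1647557\right) \left(- \frac{134292430}{227}\right) = \frac{221254433093510}{227}$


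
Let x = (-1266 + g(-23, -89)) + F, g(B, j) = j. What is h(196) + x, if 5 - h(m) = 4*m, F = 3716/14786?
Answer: -15774804/7393 ≈ -2133.8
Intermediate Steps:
F = 1858/7393 (F = 3716*(1/14786) = 1858/7393 ≈ 0.25132)
h(m) = 5 - 4*m
x = -10015657/7393 (x = (-1266 - 89) + 1858/7393 = -1355 + 1858/7393 = -10015657/7393 ≈ -1354.7)
h(196) + x = (5 - 4*196) - 10015657/7393 = (5 - 784) - 10015657/7393 = -779 - 10015657/7393 = -15774804/7393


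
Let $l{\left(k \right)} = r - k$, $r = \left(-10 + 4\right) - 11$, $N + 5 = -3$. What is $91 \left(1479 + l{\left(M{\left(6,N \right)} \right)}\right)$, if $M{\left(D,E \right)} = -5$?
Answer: $133497$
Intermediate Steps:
$N = -8$ ($N = -5 - 3 = -8$)
$r = -17$ ($r = -6 - 11 = -17$)
$l{\left(k \right)} = -17 - k$
$91 \left(1479 + l{\left(M{\left(6,N \right)} \right)}\right) = 91 \left(1479 - 12\right) = 91 \cdot 1467 = 133497$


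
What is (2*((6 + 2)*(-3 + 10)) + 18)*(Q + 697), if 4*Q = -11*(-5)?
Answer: 184795/2 ≈ 92398.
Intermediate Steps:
Q = 55/4 (Q = (-11*(-5))/4 = (1/4)*55 = 55/4 ≈ 13.750)
(2*((6 + 2)*(-3 + 10)) + 18)*(Q + 697) = (2*((6 + 2)*(-3 + 10)) + 18)*(55/4 + 697) = (2*(8*7) + 18)*(2843/4) = (2*56 + 18)*(2843/4) = (112 + 18)*(2843/4) = 130*(2843/4) = 184795/2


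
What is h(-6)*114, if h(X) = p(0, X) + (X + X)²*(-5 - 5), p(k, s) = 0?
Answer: -164160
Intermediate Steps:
h(X) = -40*X² (h(X) = 0 + (X + X)²*(-5 - 5) = 0 + (2*X)²*(-10) = 0 + (4*X²)*(-10) = 0 - 40*X² = -40*X²)
h(-6)*114 = -40*(-6)²*114 = -40*36*114 = -1440*114 = -164160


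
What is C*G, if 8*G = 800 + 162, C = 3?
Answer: 1443/4 ≈ 360.75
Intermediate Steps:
G = 481/4 (G = (800 + 162)/8 = (⅛)*962 = 481/4 ≈ 120.25)
C*G = 3*(481/4) = 1443/4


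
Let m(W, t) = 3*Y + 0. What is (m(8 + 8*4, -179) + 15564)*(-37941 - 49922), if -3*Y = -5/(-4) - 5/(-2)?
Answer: -5468680983/4 ≈ -1.3672e+9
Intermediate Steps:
Y = -5/4 (Y = -(-5/(-4) - 5/(-2))/3 = -(-5*(-¼) - 5*(-½))/3 = -(5/4 + 5/2)/3 = -⅓*15/4 = -5/4 ≈ -1.2500)
m(W, t) = -15/4 (m(W, t) = 3*(-5/4) + 0 = -15/4 + 0 = -15/4)
(m(8 + 8*4, -179) + 15564)*(-37941 - 49922) = (-15/4 + 15564)*(-37941 - 49922) = (62241/4)*(-87863) = -5468680983/4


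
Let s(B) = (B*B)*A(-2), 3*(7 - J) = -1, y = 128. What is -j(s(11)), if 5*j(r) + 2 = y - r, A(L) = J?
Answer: 2284/15 ≈ 152.27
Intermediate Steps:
J = 22/3 (J = 7 - ⅓*(-1) = 7 + ⅓ = 22/3 ≈ 7.3333)
A(L) = 22/3
s(B) = 22*B²/3 (s(B) = (B*B)*(22/3) = B²*(22/3) = 22*B²/3)
j(r) = 126/5 - r/5 (j(r) = -⅖ + (128 - r)/5 = -⅖ + (128/5 - r/5) = 126/5 - r/5)
-j(s(11)) = -(126/5 - 22*11²/15) = -(126/5 - 22*121/15) = -(126/5 - ⅕*2662/3) = -(126/5 - 2662/15) = -1*(-2284/15) = 2284/15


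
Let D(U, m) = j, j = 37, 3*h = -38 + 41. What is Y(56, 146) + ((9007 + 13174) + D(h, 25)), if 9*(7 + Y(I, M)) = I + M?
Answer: 200101/9 ≈ 22233.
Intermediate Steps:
h = 1 (h = (-38 + 41)/3 = (1/3)*3 = 1)
D(U, m) = 37
Y(I, M) = -7 + I/9 + M/9 (Y(I, M) = -7 + (I + M)/9 = -7 + (I/9 + M/9) = -7 + I/9 + M/9)
Y(56, 146) + ((9007 + 13174) + D(h, 25)) = (-7 + (1/9)*56 + (1/9)*146) + ((9007 + 13174) + 37) = (-7 + 56/9 + 146/9) + (22181 + 37) = 139/9 + 22218 = 200101/9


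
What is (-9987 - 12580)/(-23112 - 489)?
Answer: 22567/23601 ≈ 0.95619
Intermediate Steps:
(-9987 - 12580)/(-23112 - 489) = -22567/(-23601) = -22567*(-1/23601) = 22567/23601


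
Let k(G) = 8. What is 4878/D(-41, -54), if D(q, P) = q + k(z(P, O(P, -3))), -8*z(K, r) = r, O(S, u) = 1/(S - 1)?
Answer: -1626/11 ≈ -147.82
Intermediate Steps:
O(S, u) = 1/(-1 + S)
z(K, r) = -r/8
D(q, P) = 8 + q (D(q, P) = q + 8 = 8 + q)
4878/D(-41, -54) = 4878/(8 - 41) = 4878/(-33) = 4878*(-1/33) = -1626/11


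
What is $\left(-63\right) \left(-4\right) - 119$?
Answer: $133$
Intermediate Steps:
$\left(-63\right) \left(-4\right) - 119 = 252 - 119 = 133$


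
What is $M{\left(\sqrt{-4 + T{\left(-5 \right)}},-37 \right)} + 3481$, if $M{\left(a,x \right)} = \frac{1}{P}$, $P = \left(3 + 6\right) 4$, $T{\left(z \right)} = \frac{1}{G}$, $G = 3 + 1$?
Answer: $\frac{125317}{36} \approx 3481.0$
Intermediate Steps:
$G = 4$
$T{\left(z \right)} = \frac{1}{4}$
$P = 36$ ($P = 9 \cdot 4 = 36$)
$M{\left(a,x \right)} = \frac{1}{36}$
$M{\left(\sqrt{-4 + T{\left(-5 \right)}},-37 \right)} + 3481 = \frac{1}{36} + 3481 = \frac{125317}{36}$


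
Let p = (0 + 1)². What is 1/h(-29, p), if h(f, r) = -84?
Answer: -1/84 ≈ -0.011905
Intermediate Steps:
p = 1 (p = 1² = 1)
1/h(-29, p) = 1/(-84) = -1/84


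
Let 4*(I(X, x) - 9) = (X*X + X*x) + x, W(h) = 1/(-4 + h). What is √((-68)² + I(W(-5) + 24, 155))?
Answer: √1859797/18 ≈ 75.764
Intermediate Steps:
I(X, x) = 9 + x/4 + X²/4 + X*x/4 (I(X, x) = 9 + ((X*X + X*x) + x)/4 = 9 + ((X² + X*x) + x)/4 = 9 + (x + X² + X*x)/4 = 9 + (x/4 + X²/4 + X*x/4) = 9 + x/4 + X²/4 + X*x/4)
√((-68)² + I(W(-5) + 24, 155)) = √((-68)² + (9 + (¼)*155 + (1/(-4 - 5) + 24)²/4 + (¼)*(1/(-4 - 5) + 24)*155)) = √(4624 + (9 + 155/4 + (1/(-9) + 24)²/4 + (¼)*(1/(-9) + 24)*155)) = √(4624 + (9 + 155/4 + (-⅑ + 24)²/4 + (¼)*(-⅑ + 24)*155)) = √(4624 + (9 + 155/4 + (215/9)²/4 + (¼)*(215/9)*155)) = √(4624 + (9 + 155/4 + (¼)*(46225/81) + 33325/36)) = √(4624 + (9 + 155/4 + 46225/324 + 33325/36)) = √(4624 + 361621/324) = √(1859797/324) = √1859797/18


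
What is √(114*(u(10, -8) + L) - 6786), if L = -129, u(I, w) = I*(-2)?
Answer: 2*I*√5943 ≈ 154.18*I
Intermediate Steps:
u(I, w) = -2*I
√(114*(u(10, -8) + L) - 6786) = √(114*(-2*10 - 129) - 6786) = √(114*(-20 - 129) - 6786) = √(114*(-149) - 6786) = √(-16986 - 6786) = √(-23772) = 2*I*√5943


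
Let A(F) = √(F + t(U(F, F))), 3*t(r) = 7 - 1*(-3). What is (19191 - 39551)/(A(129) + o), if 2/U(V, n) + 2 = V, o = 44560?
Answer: -2721724800/5956780403 + 20360*√1191/5956780403 ≈ -0.45679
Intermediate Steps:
U(V, n) = 2/(-2 + V)
t(r) = 10/3 (t(r) = (7 - 1*(-3))/3 = (7 + 3)/3 = (⅓)*10 = 10/3)
A(F) = √(10/3 + F) (A(F) = √(F + 10/3) = √(10/3 + F))
(19191 - 39551)/(A(129) + o) = (19191 - 39551)/(√(30 + 9*129)/3 + 44560) = -20360/(√(30 + 1161)/3 + 44560) = -20360/(√1191/3 + 44560) = -20360/(44560 + √1191/3)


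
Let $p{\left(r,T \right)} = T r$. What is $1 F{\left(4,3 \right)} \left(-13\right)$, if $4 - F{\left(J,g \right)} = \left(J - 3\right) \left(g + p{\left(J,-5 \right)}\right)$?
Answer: $-273$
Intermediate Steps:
$F{\left(J,g \right)} = 4 - \left(-3 + J\right) \left(g - 5 J\right)$ ($F{\left(J,g \right)} = 4 - \left(J - 3\right) \left(g - 5 J\right) = 4 - \left(-3 + J\right) \left(g - 5 J\right)$)
$1 F{\left(4,3 \right)} \left(-13\right) = 1 \left(4 - 60 + 3 \cdot 3 + 5 \cdot 4^{2} - 4 \cdot 3\right) \left(-13\right) = 1 \left(4 - 60 + 9 + 5 \cdot 16 - 12\right) \left(-13\right) = 1 \left(4 - 60 + 9 + 80 - 12\right) \left(-13\right) = 1 \cdot 21 \left(-13\right) = 21 \left(-13\right) = -273$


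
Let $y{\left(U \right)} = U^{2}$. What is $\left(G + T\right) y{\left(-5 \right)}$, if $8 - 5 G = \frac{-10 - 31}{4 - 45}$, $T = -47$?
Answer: $-1140$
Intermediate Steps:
$G = \frac{7}{5}$ ($G = \frac{8}{5} - \frac{\left(-10 - 31\right) \frac{1}{4 - 45}}{5} = \frac{8}{5} - \frac{\left(-41\right) \frac{1}{-41}}{5} = \frac{8}{5} - \frac{\left(-41\right) \left(- \frac{1}{41}\right)}{5} = \frac{8}{5} - \frac{1}{5} = \frac{7}{5} \approx 1.4$)
$\left(G + T\right) y{\left(-5 \right)} = \left(\frac{7}{5} - 47\right) \left(-5\right)^{2} = \left(- \frac{228}{5}\right) 25 = -1140$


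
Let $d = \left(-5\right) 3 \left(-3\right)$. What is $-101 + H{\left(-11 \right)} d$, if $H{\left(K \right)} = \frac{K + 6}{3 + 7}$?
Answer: $- \frac{247}{2} \approx -123.5$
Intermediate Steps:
$d = 45$ ($d = \left(-15\right) \left(-3\right) = 45$)
$H{\left(K \right)} = \frac{3}{5} + \frac{K}{10}$ ($H{\left(K \right)} = \frac{6 + K}{10} = \left(6 + K\right) \frac{1}{10} = \frac{3}{5} + \frac{K}{10}$)
$-101 + H{\left(-11 \right)} d = -101 + \left(\frac{3}{5} + \frac{1}{10} \left(-11\right)\right) 45 = -101 + \left(\frac{3}{5} - \frac{11}{10}\right) 45 = -101 - \frac{45}{2} = - \frac{247}{2}$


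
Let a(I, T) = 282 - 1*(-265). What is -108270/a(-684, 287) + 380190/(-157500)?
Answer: -575349631/2871750 ≈ -200.35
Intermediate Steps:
a(I, T) = 547 (a(I, T) = 282 + 265 = 547)
-108270/a(-684, 287) + 380190/(-157500) = -108270/547 + 380190/(-157500) = -108270*1/547 + 380190*(-1/157500) = -108270/547 - 12673/5250 = -575349631/2871750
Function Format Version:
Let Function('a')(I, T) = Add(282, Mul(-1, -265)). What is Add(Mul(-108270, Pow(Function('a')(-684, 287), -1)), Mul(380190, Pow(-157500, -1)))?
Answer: Rational(-575349631, 2871750) ≈ -200.35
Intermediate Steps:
Function('a')(I, T) = 547 (Function('a')(I, T) = Add(282, 265) = 547)
Add(Mul(-108270, Pow(Function('a')(-684, 287), -1)), Mul(380190, Pow(-157500, -1))) = Add(Mul(-108270, Pow(547, -1)), Mul(380190, Pow(-157500, -1))) = Add(Mul(-108270, Rational(1, 547)), Mul(380190, Rational(-1, 157500))) = Add(Rational(-108270, 547), Rational(-12673, 5250)) = Rational(-575349631, 2871750)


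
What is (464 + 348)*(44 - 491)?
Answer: -362964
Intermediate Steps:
(464 + 348)*(44 - 491) = 812*(-447) = -362964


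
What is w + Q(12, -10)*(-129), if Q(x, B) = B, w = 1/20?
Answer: 25801/20 ≈ 1290.1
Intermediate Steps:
w = 1/20 ≈ 0.050000
w + Q(12, -10)*(-129) = 1/20 - 10*(-129) = 1/20 + 1290 = 25801/20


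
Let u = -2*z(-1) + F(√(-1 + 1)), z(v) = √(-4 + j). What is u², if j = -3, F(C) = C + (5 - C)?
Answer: (5 - 2*I*√7)² ≈ -3.0 - 52.915*I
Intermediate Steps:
F(C) = 5
z(v) = I*√7 (z(v) = √(-4 - 3) = √(-7) = I*√7)
u = 5 - 2*I*√7 (u = -2*I*√7 + 5 = 5 - 2*I*√7 ≈ 5.0 - 5.2915*I)
u² = (5 - 2*I*√7)²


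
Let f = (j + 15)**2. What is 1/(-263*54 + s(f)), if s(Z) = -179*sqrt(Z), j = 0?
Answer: -1/16887 ≈ -5.9217e-5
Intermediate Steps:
f = 225 (f = (0 + 15)**2 = 15**2 = 225)
1/(-263*54 + s(f)) = 1/(-263*54 - 179*sqrt(225)) = 1/(-14202 - 179*15) = 1/(-14202 - 2685) = 1/(-16887) = -1/16887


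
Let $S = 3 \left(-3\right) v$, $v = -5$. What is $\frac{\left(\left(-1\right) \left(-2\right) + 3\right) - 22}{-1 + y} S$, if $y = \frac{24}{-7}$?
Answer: $\frac{5355}{31} \approx 172.74$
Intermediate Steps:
$y = - \frac{24}{7}$ ($y = 24 \left(- \frac{1}{7}\right) = - \frac{24}{7} \approx -3.4286$)
$S = 45$ ($S = 3 \left(-3\right) \left(-5\right) = \left(-9\right) \left(-5\right) = 45$)
$\frac{\left(\left(-1\right) \left(-2\right) + 3\right) - 22}{-1 + y} S = \frac{\left(\left(-1\right) \left(-2\right) + 3\right) - 22}{-1 - \frac{24}{7}} \cdot 45 = \frac{\left(2 + 3\right) - 22}{- \frac{31}{7}} \cdot 45 = \left(5 - 22\right) \left(- \frac{7}{31}\right) 45 = \left(-17\right) \left(- \frac{7}{31}\right) 45 = \frac{119}{31} \cdot 45 = \frac{5355}{31}$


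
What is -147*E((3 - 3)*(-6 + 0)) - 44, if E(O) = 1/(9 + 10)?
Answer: -983/19 ≈ -51.737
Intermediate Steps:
E(O) = 1/19
-147*E((3 - 3)*(-6 + 0)) - 44 = -147*1/19 - 44 = -147/19 - 44 = -983/19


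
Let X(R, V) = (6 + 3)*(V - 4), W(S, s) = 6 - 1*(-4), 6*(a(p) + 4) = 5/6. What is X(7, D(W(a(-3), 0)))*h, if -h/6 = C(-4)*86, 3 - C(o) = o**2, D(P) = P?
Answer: 362232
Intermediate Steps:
a(p) = -139/36 (a(p) = -4 + (5/6)/6 = -4 + (5*(1/6))/6 = -4 + (1/6)*(5/6) = -4 + 5/36 = -139/36)
W(S, s) = 10 (W(S, s) = 6 + 4 = 10)
X(R, V) = -36 + 9*V (X(R, V) = 9*(-4 + V) = -36 + 9*V)
C(o) = 3 - o**2
h = 6708 (h = -6*(3 - 1*(-4)**2)*86 = -6*(3 - 1*16)*86 = -6*(3 - 16)*86 = -(-78)*86 = -6*(-1118) = 6708)
X(7, D(W(a(-3), 0)))*h = (-36 + 9*10)*6708 = (-36 + 90)*6708 = 54*6708 = 362232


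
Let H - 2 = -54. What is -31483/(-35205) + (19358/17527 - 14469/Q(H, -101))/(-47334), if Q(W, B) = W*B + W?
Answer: 232178283427879/259616696432800 ≈ 0.89431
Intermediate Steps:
H = -52 (H = 2 - 54 = -52)
Q(W, B) = W + B*W (Q(W, B) = B*W + W = W + B*W)
-31483/(-35205) + (19358/17527 - 14469/Q(H, -101))/(-47334) = -31483/(-35205) + (19358/17527 - 14469*(-1/(52*(1 - 101))))/(-47334) = -31483*(-1/35205) + (19358*(1/17527) - 14469/((-52*(-100))))*(-1/47334) = 31483/35205 + (19358/17527 - 14469/5200)*(-1/47334) = 31483/35205 + (19358/17527 - 14469*1/5200)*(-1/47334) = 31483/35205 + (19358/17527 - 1113/400)*(-1/47334) = 31483/35205 - 11764351/7010800*(-1/47334) = 31483/35205 + 11764351/331849207200 = 232178283427879/259616696432800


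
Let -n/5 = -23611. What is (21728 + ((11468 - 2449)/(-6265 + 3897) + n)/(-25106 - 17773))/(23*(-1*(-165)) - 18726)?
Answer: -2205926646395/1516055994432 ≈ -1.4550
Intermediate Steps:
n = 118055 (n = -5*(-23611) = 118055)
(21728 + ((11468 - 2449)/(-6265 + 3897) + n)/(-25106 - 17773))/(23*(-1*(-165)) - 18726) = (21728 + ((11468 - 2449)/(-6265 + 3897) + 118055)/(-25106 - 17773))/(23*(-1*(-165)) - 18726) = (21728 + (9019/(-2368) + 118055)/(-42879))/(23*165 - 18726) = (21728 + (9019*(-1/2368) + 118055)*(-1/42879))/(3795 - 18726) = (21728 + (-9019/2368 + 118055)*(-1/42879))/(-14931) = (21728 + (279545221/2368)*(-1/42879))*(-1/14931) = (21728 - 279545221/101537472)*(-1/14931) = (2205926646395/101537472)*(-1/14931) = -2205926646395/1516055994432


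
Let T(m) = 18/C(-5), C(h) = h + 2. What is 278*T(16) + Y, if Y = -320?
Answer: -1988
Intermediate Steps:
C(h) = 2 + h
T(m) = -6 (T(m) = 18/(2 - 5) = 18/(-3) = 18*(-⅓) = -6)
278*T(16) + Y = 278*(-6) - 320 = -1668 - 320 = -1988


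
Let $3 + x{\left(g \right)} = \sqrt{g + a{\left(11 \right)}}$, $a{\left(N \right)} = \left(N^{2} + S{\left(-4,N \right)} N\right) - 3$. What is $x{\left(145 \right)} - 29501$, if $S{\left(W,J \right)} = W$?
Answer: $-29504 + \sqrt{219} \approx -29489.0$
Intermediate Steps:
$a{\left(N \right)} = -3 + N^{2} - 4 N$ ($a{\left(N \right)} = \left(N^{2} - 4 N\right) - 3 = -3 + N^{2} - 4 N$)
$x{\left(g \right)} = -3 + \sqrt{74 + g}$ ($x{\left(g \right)} = -3 + \sqrt{g - \left(47 - 121\right)} = -3 + \sqrt{g - -74} = -3 + \sqrt{g + 74} = -3 + \sqrt{74 + g}$)
$x{\left(145 \right)} - 29501 = \left(-3 + \sqrt{74 + 145}\right) - 29501 = \left(-3 + \sqrt{219}\right) - 29501 = -29504 + \sqrt{219}$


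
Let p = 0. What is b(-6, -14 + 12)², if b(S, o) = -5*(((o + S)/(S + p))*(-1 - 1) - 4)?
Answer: 10000/9 ≈ 1111.1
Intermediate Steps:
b(S, o) = 20 + 10*(S + o)/S (b(S, o) = -5*(((o + S)/(S + 0))*(-1 - 1) - 4) = -5*(((S + o)/S)*(-2) - 4) = -5*(-2*(S + o)/S - 4) = -5*(-4 - 2*(S + o)/S) = 20 + 10*(S + o)/S)
b(-6, -14 + 12)² = (30 + 10*(-14 + 12)/(-6))² = (30 + 10*(-2)*(-⅙))² = (30 + 10/3)² = (100/3)² = 10000/9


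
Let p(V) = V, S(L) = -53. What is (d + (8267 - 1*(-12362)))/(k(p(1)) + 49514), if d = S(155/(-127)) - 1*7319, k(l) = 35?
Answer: 13257/49549 ≈ 0.26755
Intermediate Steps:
d = -7372 (d = -53 - 1*7319 = -53 - 7319 = -7372)
(d + (8267 - 1*(-12362)))/(k(p(1)) + 49514) = (-7372 + (8267 - 1*(-12362)))/(35 + 49514) = (-7372 + (8267 + 12362))/49549 = (-7372 + 20629)*(1/49549) = 13257*(1/49549) = 13257/49549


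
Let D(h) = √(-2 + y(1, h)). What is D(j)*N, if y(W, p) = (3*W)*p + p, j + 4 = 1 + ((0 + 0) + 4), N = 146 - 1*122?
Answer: 24*√2 ≈ 33.941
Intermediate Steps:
N = 24 (N = 146 - 122 = 24)
j = 1 (j = -4 + (1 + ((0 + 0) + 4)) = -4 + (1 + (0 + 4)) = -4 + (1 + 4) = -4 + 5 = 1)
y(W, p) = p + 3*W*p (y(W, p) = 3*W*p + p = p + 3*W*p)
D(h) = √(-2 + 4*h) (D(h) = √(-2 + h*(1 + 3*1)) = √(-2 + h*(1 + 3)) = √(-2 + h*4) = √(-2 + 4*h))
D(j)*N = √(-2 + 4*1)*24 = √(-2 + 4)*24 = √2*24 = 24*√2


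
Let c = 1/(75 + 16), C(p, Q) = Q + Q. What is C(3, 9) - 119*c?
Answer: 217/13 ≈ 16.692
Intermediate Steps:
C(p, Q) = 2*Q
c = 1/91 ≈ 0.010989
C(3, 9) - 119*c = 2*9 - 119*1/91 = 18 - 17/13 = 217/13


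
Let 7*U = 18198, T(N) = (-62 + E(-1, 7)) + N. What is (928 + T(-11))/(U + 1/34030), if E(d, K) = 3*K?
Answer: 208671960/619277947 ≈ 0.33696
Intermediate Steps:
T(N) = -41 + N (T(N) = (-62 + 3*7) + N = (-62 + 21) + N = -41 + N)
U = 18198/7 (U = (⅐)*18198 = 18198/7 ≈ 2599.7)
(928 + T(-11))/(U + 1/34030) = (928 + (-41 - 11))/(18198/7 + 1/34030) = (928 - 52)/(18198/7 + 1/34030) = 876/(619277947/238210) = 876*(238210/619277947) = 208671960/619277947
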